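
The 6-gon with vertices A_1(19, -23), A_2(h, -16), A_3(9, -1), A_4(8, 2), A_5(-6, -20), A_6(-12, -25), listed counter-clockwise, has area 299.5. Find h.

10

Write out the shoelace sum; only the two edges meeting at A_2 involve h:
2·Area = [(19·(-16) − h·(-23)) + (h·(-1) − 9·(-16))] + 539
       = 22·h + 379 = 599
⇒ h = 10.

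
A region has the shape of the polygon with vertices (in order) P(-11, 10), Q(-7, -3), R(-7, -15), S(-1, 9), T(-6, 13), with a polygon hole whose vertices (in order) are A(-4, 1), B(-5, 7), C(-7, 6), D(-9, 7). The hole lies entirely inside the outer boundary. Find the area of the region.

106.5

Outer boundary:
P→Q: (-11)(-3) − (-7)(10) = 103
Q→R: (-7)(-15) − (-7)(-3) = 84
R→S: (-7)(9) − (-1)(-15) = -78
S→T: (-1)(13) − (-6)(9) = 41
T→P: (-6)(10) − (-11)(13) = 83
Σ = 233
Area = |Σ|/2 = 116.5.
Hole:
Apply the shoelace formula: 2A = Σ (x_i·y_{i+1} − x_{i+1}·y_i), indices taken mod 4.
Σ = (-23) + (19) + (5) + (19) = 20
Area = |Σ|/2 = 10.
Net area = 116.5 − 10 = 106.5.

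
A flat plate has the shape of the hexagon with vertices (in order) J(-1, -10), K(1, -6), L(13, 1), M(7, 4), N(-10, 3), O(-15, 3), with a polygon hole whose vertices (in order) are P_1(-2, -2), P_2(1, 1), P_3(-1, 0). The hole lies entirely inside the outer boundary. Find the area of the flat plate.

183

Outer boundary:
J→K: (-1)(-6) − (1)(-10) = 16
K→L: (1)(1) − (13)(-6) = 79
L→M: (13)(4) − (7)(1) = 45
M→N: (7)(3) − (-10)(4) = 61
N→O: (-10)(3) − (-15)(3) = 15
O→J: (-15)(-10) − (-1)(3) = 153
Σ = 369
Area = |Σ|/2 = 184.5.
Hole:
P_1→P_2: (-2)(1) − (1)(-2) = 0
P_2→P_3: (1)(0) − (-1)(1) = 1
P_3→P_1: (-1)(-2) − (-2)(0) = 2
Σ = 3
Area = |Σ|/2 = 1.5.
Net area = 184.5 − 1.5 = 183.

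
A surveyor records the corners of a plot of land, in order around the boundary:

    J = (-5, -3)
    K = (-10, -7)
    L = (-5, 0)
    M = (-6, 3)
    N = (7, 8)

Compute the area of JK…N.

47.5

Apply the surveyor's formula: 2A = Σ (x_i·y_{i+1} − x_{i+1}·y_i), indices taken mod 5.
Cross-terms: 5, -35, -15, -69, 19  ⇒  Σ = -95
Area = |Σ|/2 = 47.5.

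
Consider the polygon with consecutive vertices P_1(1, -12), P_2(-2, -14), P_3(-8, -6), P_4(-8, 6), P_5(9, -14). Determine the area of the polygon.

Σ = (-38) + (-100) + (-96) + (58) + (-94) = -270
Area = |Σ|/2 = 135.

135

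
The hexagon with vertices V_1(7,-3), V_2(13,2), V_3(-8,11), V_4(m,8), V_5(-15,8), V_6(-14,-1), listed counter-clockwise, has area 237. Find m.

The doubled signed area Σ (x_i y_{i+1} − x_{i+1} y_i) is linear in m.
With m=0 it equals 444; the coefficient of m is -3 (from the two edges through V_4).
So -3·m + 444 = 2·237 = 474 ⇒ m = -10.

-10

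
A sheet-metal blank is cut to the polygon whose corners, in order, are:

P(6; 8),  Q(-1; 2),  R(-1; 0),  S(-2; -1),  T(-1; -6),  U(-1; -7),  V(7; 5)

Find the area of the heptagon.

Cross-terms: 20, 2, 1, 11, 1, 44, 26  ⇒  Σ = 105
Area = |Σ|/2 = 52.5.

52.5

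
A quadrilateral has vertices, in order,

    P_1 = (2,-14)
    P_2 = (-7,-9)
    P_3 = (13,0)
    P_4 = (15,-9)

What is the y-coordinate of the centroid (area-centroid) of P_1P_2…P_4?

Apply the surveyor's formula. First the cross-terms c_i = x_i·y_{i+1} − x_{i+1}·y_i:
  -116, 117, -117, -192  ⇒  2A = -308, A = -154.
Then Σ (y_i + y_{i+1})·c_i = 7084, so ȳ = 7084 / (6·(-154)) = -23/3.

-23/3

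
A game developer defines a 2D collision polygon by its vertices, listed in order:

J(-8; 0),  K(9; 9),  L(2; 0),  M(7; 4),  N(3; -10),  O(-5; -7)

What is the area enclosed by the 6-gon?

145.5

Apply the surveyor's formula: 2A = Σ (x_i·y_{i+1} − x_{i+1}·y_i), indices taken mod 6.
Cross-terms: -72, -18, 8, -82, -71, -56  ⇒  Σ = -291
Area = |Σ|/2 = 145.5.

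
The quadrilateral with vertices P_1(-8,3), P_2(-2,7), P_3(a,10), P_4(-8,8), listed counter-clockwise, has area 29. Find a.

8

The doubled signed area Σ (x_i y_{i+1} − x_{i+1} y_i) is linear in a.
With a=0 it equals 50; the coefficient of a is 1 (from the two edges through P_3).
So 1·a + 50 = 2·29 = 58 ⇒ a = 8.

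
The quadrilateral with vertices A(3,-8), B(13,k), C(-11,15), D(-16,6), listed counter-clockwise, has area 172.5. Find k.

Write out the shoelace sum; only the two edges meeting at B involve k:
2·Area = [(3·k − 13·(-8)) + (13·15 − (-11)·k)] + 284
       = 14·k + 583 = 345
⇒ k = -17.

-17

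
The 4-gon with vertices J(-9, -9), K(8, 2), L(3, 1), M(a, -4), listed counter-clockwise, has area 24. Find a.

The doubled signed area Σ (x_i y_{i+1} − x_{i+1} y_i) is linear in a.
With a=0 it equals 8; the coefficient of a is -10 (from the two edges through M).
So -10·a + 8 = 2·24 = 48 ⇒ a = -4.

-4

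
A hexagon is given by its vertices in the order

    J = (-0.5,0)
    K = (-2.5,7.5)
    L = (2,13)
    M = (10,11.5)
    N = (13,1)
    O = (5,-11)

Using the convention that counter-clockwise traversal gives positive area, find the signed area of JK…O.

-225.625

Cross-terms: -3.75, -47.5, -107, -139.5, -148, -5.5  ⇒  Σ = -451.25
Signed area = Σ/2 = -225.625 (negative ⇒ clockwise traversal).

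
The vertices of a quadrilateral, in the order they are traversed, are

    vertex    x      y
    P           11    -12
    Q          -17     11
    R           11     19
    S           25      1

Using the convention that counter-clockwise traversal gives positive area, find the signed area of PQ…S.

Cross-terms: -83, -444, -464, -311  ⇒  Σ = -1302
Signed area = Σ/2 = -651 (negative ⇒ clockwise traversal).

-651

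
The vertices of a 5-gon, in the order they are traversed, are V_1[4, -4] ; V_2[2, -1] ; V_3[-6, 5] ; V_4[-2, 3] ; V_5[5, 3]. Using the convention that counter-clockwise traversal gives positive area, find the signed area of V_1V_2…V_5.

Apply the shoelace (surveyor's) formula: 2A = Σ (x_i·y_{i+1} − x_{i+1}·y_i), indices taken mod 5.
Σ = (4) + (4) + (-8) + (-21) + (-32) = -53
Signed area = Σ/2 = -26.5 (negative ⇒ clockwise traversal).

-26.5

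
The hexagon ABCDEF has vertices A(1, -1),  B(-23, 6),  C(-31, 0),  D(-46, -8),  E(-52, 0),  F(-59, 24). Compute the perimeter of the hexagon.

|AB| = √((-24)² + (7)²) = √625 = 25
|BC| = √((-8)² + (-6)²) = √100 = 10
|CD| = √((-15)² + (-8)²) = √289 = 17
|DE| = √((-6)² + (8)²) = √100 = 10
|EF| = √((-7)² + (24)²) = √625 = 25
|FA| = √((60)² + (-25)²) = √4225 = 65
Perimeter = 25 + 10 + 17 + 10 + 25 + 65 = 152.

152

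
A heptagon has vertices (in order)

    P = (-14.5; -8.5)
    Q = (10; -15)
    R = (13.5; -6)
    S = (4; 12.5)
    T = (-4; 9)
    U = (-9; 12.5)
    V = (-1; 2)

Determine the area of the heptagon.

393.375

Apply the shoelace (surveyor's) formula: 2A = Σ (x_i·y_{i+1} − x_{i+1}·y_i), indices taken mod 7.
Σ = (302.5) + (142.5) + (192.75) + (86) + (31) + (-5.5) + (37.5) = 786.75
Area = |Σ|/2 = 393.375.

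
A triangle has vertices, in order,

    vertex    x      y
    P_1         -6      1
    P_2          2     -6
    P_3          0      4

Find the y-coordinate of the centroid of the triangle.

Apply the shoelace formula. First the cross-terms c_i = x_i·y_{i+1} − x_{i+1}·y_i:
  34, 8, 24  ⇒  2A = 66, A = 33.
Then Σ (y_i + y_{i+1})·c_i = -66, so ȳ = -66 / (6·33) = -1/3.

-1/3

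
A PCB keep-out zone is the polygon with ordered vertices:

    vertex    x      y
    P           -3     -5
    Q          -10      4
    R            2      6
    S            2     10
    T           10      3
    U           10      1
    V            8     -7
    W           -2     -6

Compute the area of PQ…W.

192

Cross-terms: -62, -68, 8, -94, -20, -78, -62, -8  ⇒  Σ = -384
Area = |Σ|/2 = 192.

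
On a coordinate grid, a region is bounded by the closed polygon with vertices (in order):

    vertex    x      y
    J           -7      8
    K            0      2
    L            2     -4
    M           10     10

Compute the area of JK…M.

96

Apply the shoelace (surveyor's) formula: 2A = Σ (x_i·y_{i+1} − x_{i+1}·y_i), indices taken mod 4.
Σ = (-14) + (-4) + (60) + (150) = 192
Area = |Σ|/2 = 96.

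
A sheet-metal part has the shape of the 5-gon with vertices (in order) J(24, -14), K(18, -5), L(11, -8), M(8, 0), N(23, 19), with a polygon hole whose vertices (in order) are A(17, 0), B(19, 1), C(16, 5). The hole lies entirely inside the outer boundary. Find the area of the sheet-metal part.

Outer boundary:
Apply the shoelace formula: 2A = Σ (x_i·y_{i+1} − x_{i+1}·y_i), indices taken mod 5.
Σ = (132) + (-89) + (64) + (152) + (-778) = -519
Area = |Σ|/2 = 259.5.
Hole:
Apply Gauss's area formula: 2A = Σ (x_i·y_{i+1} − x_{i+1}·y_i), indices taken mod 3.
A→B: (17)(1) − (19)(0) = 17
B→C: (19)(5) − (16)(1) = 79
C→A: (16)(0) − (17)(5) = -85
Σ = 11
Area = |Σ|/2 = 5.5.
Net area = 259.5 − 5.5 = 254.

254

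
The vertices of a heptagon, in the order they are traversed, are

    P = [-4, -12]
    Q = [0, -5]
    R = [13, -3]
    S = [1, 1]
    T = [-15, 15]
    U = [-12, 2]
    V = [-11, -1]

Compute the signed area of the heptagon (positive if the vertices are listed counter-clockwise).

Apply the shoelace formula: 2A = Σ (x_i·y_{i+1} − x_{i+1}·y_i), indices taken mod 7.
Σ = (20) + (65) + (16) + (30) + (150) + (34) + (128) = 443
Signed area = Σ/2 = 221.5 (positive ⇒ counter-clockwise traversal).

221.5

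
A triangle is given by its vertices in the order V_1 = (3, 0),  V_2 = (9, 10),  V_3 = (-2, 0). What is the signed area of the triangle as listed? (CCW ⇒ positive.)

Apply the surveyor's formula: 2A = Σ (x_i·y_{i+1} − x_{i+1}·y_i), indices taken mod 3.
Cross-terms: 30, 20, 0  ⇒  Σ = 50
Signed area = Σ/2 = 25 (positive ⇒ counter-clockwise traversal).

25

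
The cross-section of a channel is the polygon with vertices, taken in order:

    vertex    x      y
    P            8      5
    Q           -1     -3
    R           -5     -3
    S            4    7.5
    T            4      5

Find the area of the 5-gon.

43.25

Apply the shoelace (surveyor's) formula: 2A = Σ (x_i·y_{i+1} − x_{i+1}·y_i), indices taken mod 5.
Σ = (-19) + (-12) + (-25.5) + (-10) + (-20) = -86.5
Area = |Σ|/2 = 43.25.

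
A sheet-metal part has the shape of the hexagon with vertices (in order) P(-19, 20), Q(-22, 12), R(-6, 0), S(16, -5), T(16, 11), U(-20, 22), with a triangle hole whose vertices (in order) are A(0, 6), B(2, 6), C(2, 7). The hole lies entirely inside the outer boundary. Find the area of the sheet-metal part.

Outer boundary:
Apply Gauss's area formula: 2A = Σ (x_i·y_{i+1} − x_{i+1}·y_i), indices taken mod 6.
Σ = (212) + (72) + (30) + (256) + (572) + (18) = 1160
Area = |Σ|/2 = 580.
Hole:
Apply the shoelace formula: 2A = Σ (x_i·y_{i+1} − x_{i+1}·y_i), indices taken mod 3.
Σ = (-12) + (2) + (12) = 2
Area = |Σ|/2 = 1.
Net area = 580 − 1 = 579.

579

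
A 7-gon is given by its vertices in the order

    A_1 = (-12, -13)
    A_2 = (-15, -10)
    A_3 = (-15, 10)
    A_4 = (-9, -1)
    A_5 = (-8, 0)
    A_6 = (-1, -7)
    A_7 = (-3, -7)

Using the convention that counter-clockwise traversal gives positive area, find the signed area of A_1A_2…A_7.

-140.5

Apply the shoelace (surveyor's) formula: 2A = Σ (x_i·y_{i+1} − x_{i+1}·y_i), indices taken mod 7.
A_1→A_2: (-12)(-10) − (-15)(-13) = -75
A_2→A_3: (-15)(10) − (-15)(-10) = -300
A_3→A_4: (-15)(-1) − (-9)(10) = 105
A_4→A_5: (-9)(0) − (-8)(-1) = -8
A_5→A_6: (-8)(-7) − (-1)(0) = 56
A_6→A_7: (-1)(-7) − (-3)(-7) = -14
A_7→A_1: (-3)(-13) − (-12)(-7) = -45
Σ = -281
Signed area = Σ/2 = -140.5 (negative ⇒ clockwise traversal).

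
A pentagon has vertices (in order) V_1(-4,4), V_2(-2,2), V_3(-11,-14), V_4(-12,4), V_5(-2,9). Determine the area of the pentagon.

117

V_1→V_2: (-4)(2) − (-2)(4) = 0
V_2→V_3: (-2)(-14) − (-11)(2) = 50
V_3→V_4: (-11)(4) − (-12)(-14) = -212
V_4→V_5: (-12)(9) − (-2)(4) = -100
V_5→V_1: (-2)(4) − (-4)(9) = 28
Σ = -234
Area = |Σ|/2 = 117.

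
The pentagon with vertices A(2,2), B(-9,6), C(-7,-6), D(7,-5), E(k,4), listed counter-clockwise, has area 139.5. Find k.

Write out the shoelace sum; only the two edges meeting at E involve k:
2·Area = [(7·4 − k·(-5)) + (k·2 − 2·4)] + 203
       = 7·k + 223 = 279
⇒ k = 8.

8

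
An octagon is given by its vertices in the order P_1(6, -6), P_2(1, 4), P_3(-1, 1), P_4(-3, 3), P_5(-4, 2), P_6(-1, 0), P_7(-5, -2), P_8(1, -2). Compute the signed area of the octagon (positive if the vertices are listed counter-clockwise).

P_1→P_2: (6)(4) − (1)(-6) = 30
P_2→P_3: (1)(1) − (-1)(4) = 5
P_3→P_4: (-1)(3) − (-3)(1) = 0
P_4→P_5: (-3)(2) − (-4)(3) = 6
P_5→P_6: (-4)(0) − (-1)(2) = 2
P_6→P_7: (-1)(-2) − (-5)(0) = 2
P_7→P_8: (-5)(-2) − (1)(-2) = 12
P_8→P_1: (1)(-6) − (6)(-2) = 6
Σ = 63
Signed area = Σ/2 = 31.5 (positive ⇒ counter-clockwise traversal).

31.5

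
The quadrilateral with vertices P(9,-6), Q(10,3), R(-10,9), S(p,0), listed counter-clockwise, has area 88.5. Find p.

2

The doubled signed area Σ (x_i y_{i+1} − x_{i+1} y_i) is linear in p.
With p=0 it equals 207; the coefficient of p is -15 (from the two edges through S).
So -15·p + 207 = 2·88.5 = 177 ⇒ p = 2.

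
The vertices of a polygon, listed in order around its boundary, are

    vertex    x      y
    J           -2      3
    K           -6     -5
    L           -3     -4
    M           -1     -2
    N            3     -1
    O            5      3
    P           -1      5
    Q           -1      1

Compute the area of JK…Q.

Cross-terms: 28, 9, 2, 7, 14, 28, 4, -1  ⇒  Σ = 91
Area = |Σ|/2 = 45.5.

45.5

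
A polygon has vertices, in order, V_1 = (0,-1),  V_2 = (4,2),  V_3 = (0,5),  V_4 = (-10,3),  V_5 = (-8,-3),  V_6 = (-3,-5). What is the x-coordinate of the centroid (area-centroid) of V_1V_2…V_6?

-863/243

Apply the surveyor's formula. First the cross-terms c_i = x_i·y_{i+1} − x_{i+1}·y_i:
  4, 20, 50, 54, 31, 3  ⇒  2A = 162, A = 81.
Then Σ (x_i + x_{i+1})·c_i = -1726, so x̄ = -1726 / (6·81) = -863/243.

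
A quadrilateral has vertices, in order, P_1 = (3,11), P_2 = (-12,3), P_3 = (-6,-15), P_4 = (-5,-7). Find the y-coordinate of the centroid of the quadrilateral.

Apply the surveyor's formula. First the cross-terms c_i = x_i·y_{i+1} − x_{i+1}·y_i:
  141, 198, -33, -34  ⇒  2A = 272, A = 136.
Then Σ (y_i + y_{i+1})·c_i = 188, so ȳ = 188 / (6·136) = 47/204.

47/204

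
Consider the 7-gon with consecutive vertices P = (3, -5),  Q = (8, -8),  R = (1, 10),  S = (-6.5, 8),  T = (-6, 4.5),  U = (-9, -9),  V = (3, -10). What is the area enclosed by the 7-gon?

Apply the shoelace (surveyor's) formula: 2A = Σ (x_i·y_{i+1} − x_{i+1}·y_i), indices taken mod 7.
Cross-terms: 16, 88, 73, 18.75, 94.5, 117, 15  ⇒  Σ = 422.25
Area = |Σ|/2 = 211.125.

211.125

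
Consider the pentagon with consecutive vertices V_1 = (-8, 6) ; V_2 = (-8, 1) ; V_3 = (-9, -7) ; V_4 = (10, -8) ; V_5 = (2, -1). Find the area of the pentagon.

Σ = (40) + (65) + (142) + (6) + (4) = 257
Area = |Σ|/2 = 128.5.

128.5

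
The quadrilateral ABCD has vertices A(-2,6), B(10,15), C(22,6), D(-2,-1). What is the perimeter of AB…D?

|AB| = √((12)² + (9)²) = √225 = 15
|BC| = √((12)² + (-9)²) = √225 = 15
|CD| = √((-24)² + (-7)²) = √625 = 25
|DA| = √((0)² + (7)²) = √49 = 7
Perimeter = 15 + 15 + 25 + 7 = 62.

62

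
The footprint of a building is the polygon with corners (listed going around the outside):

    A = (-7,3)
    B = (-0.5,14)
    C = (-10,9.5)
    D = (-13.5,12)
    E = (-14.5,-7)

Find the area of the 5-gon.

Apply Gauss's area formula: 2A = Σ (x_i·y_{i+1} − x_{i+1}·y_i), indices taken mod 5.
Σ = (-96.5) + (135.25) + (8.25) + (268.5) + (-92.5) = 223
Area = |Σ|/2 = 111.5.

111.5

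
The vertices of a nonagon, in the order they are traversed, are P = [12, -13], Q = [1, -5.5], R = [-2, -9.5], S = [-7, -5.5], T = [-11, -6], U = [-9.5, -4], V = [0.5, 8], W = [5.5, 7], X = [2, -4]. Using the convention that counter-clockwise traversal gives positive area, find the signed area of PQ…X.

-144.5

Apply the shoelace (surveyor's) formula: 2A = Σ (x_i·y_{i+1} − x_{i+1}·y_i), indices taken mod 9.
Σ = (-53) + (-20.5) + (-55.5) + (-18.5) + (-13) + (-74) + (-40.5) + (-36) + (22) = -289
Signed area = Σ/2 = -144.5 (negative ⇒ clockwise traversal).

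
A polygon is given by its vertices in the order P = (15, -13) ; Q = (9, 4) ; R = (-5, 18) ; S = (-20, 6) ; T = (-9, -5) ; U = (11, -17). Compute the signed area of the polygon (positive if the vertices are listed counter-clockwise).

581.5

Cross-terms: 177, 182, 330, 154, 208, 112  ⇒  Σ = 1163
Signed area = Σ/2 = 581.5 (positive ⇒ counter-clockwise traversal).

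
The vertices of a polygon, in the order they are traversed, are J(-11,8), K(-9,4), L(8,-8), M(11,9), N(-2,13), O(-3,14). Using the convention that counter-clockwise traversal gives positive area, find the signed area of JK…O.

265

Apply the shoelace formula: 2A = Σ (x_i·y_{i+1} − x_{i+1}·y_i), indices taken mod 6.
J→K: (-11)(4) − (-9)(8) = 28
K→L: (-9)(-8) − (8)(4) = 40
L→M: (8)(9) − (11)(-8) = 160
M→N: (11)(13) − (-2)(9) = 161
N→O: (-2)(14) − (-3)(13) = 11
O→J: (-3)(8) − (-11)(14) = 130
Σ = 530
Signed area = Σ/2 = 265 (positive ⇒ counter-clockwise traversal).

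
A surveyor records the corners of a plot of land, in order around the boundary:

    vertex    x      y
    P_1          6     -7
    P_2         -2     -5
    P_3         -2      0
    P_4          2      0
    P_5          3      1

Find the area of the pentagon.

Apply Gauss's area formula: 2A = Σ (x_i·y_{i+1} − x_{i+1}·y_i), indices taken mod 5.
Σ = (-44) + (-10) + (0) + (2) + (-27) = -79
Area = |Σ|/2 = 39.5.

39.5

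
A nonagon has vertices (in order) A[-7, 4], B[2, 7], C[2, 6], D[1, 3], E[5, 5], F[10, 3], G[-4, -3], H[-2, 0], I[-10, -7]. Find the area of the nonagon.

101.5

Apply the shoelace formula: 2A = Σ (x_i·y_{i+1} − x_{i+1}·y_i), indices taken mod 9.
Σ = (-57) + (-2) + (0) + (-10) + (-35) + (-18) + (-6) + (14) + (-89) = -203
Area = |Σ|/2 = 101.5.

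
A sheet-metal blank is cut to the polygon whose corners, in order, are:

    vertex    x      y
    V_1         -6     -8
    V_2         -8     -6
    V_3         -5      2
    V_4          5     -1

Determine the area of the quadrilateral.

62.5

V_1→V_2: (-6)(-6) − (-8)(-8) = -28
V_2→V_3: (-8)(2) − (-5)(-6) = -46
V_3→V_4: (-5)(-1) − (5)(2) = -5
V_4→V_1: (5)(-8) − (-6)(-1) = -46
Σ = -125
Area = |Σ|/2 = 62.5.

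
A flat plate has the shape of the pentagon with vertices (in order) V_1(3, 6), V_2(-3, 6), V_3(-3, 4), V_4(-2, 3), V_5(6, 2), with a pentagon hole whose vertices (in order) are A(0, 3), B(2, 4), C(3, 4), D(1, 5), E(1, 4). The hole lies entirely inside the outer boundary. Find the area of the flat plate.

Outer boundary:
V_1→V_2: (3)(6) − (-3)(6) = 36
V_2→V_3: (-3)(4) − (-3)(6) = 6
V_3→V_4: (-3)(3) − (-2)(4) = -1
V_4→V_5: (-2)(2) − (6)(3) = -22
V_5→V_1: (6)(6) − (3)(2) = 30
Σ = 49
Area = |Σ|/2 = 24.5.
Hole:
Σ = (-6) + (-4) + (11) + (-1) + (3) = 3
Area = |Σ|/2 = 1.5.
Net area = 24.5 − 1.5 = 23.

23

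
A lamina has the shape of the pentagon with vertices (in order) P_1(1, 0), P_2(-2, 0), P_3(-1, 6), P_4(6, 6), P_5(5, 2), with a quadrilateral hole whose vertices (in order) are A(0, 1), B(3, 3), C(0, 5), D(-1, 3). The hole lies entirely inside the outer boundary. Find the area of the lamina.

Outer boundary:
Apply the shoelace (surveyor's) formula: 2A = Σ (x_i·y_{i+1} − x_{i+1}·y_i), indices taken mod 5.
P_1→P_2: (1)(0) − (-2)(0) = 0
P_2→P_3: (-2)(6) − (-1)(0) = -12
P_3→P_4: (-1)(6) − (6)(6) = -42
P_4→P_5: (6)(2) − (5)(6) = -18
P_5→P_1: (5)(0) − (1)(2) = -2
Σ = -74
Area = |Σ|/2 = 37.
Hole:
Cross-terms: -3, 15, 5, -1  ⇒  Σ = 16
Area = |Σ|/2 = 8.
Net area = 37 − 8 = 29.

29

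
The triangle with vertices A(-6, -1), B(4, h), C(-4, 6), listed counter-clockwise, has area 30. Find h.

4

The doubled signed area Σ (x_i y_{i+1} − x_{i+1} y_i) is linear in h.
With h=0 it equals 68; the coefficient of h is -2 (from the two edges through B).
So -2·h + 68 = 2·30 = 60 ⇒ h = 4.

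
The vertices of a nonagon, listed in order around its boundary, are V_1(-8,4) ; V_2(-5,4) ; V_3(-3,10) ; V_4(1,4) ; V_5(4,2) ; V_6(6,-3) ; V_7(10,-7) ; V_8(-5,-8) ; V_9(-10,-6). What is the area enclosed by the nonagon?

V_1→V_2: (-8)(4) − (-5)(4) = -12
V_2→V_3: (-5)(10) − (-3)(4) = -38
V_3→V_4: (-3)(4) − (1)(10) = -22
V_4→V_5: (1)(2) − (4)(4) = -14
V_5→V_6: (4)(-3) − (6)(2) = -24
V_6→V_7: (6)(-7) − (10)(-3) = -12
V_7→V_8: (10)(-8) − (-5)(-7) = -115
V_8→V_9: (-5)(-6) − (-10)(-8) = -50
V_9→V_1: (-10)(4) − (-8)(-6) = -88
Σ = -375
Area = |Σ|/2 = 187.5.

187.5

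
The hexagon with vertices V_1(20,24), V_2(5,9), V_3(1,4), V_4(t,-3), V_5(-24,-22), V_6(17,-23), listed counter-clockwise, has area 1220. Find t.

-25

The doubled signed area Σ (x_i y_{i+1} − x_{i+1} y_i) is linear in t.
With t=0 it equals 1790; the coefficient of t is -26 (from the two edges through V_4).
So -26·t + 1790 = 2·1220 = 2440 ⇒ t = -25.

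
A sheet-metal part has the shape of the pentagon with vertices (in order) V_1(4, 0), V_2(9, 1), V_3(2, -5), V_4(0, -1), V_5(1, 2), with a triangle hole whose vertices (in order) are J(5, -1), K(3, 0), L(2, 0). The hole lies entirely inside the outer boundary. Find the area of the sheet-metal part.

25.5

Outer boundary:
Apply the shoelace (surveyor's) formula: 2A = Σ (x_i·y_{i+1} − x_{i+1}·y_i), indices taken mod 5.
Σ = (4) + (-47) + (-2) + (1) + (-8) = -52
Area = |Σ|/2 = 26.
Hole:
Apply the shoelace formula: 2A = Σ (x_i·y_{i+1} − x_{i+1}·y_i), indices taken mod 3.
Cross-terms: 3, 0, -2  ⇒  Σ = 1
Area = |Σ|/2 = 0.5.
Net area = 26 − 0.5 = 25.5.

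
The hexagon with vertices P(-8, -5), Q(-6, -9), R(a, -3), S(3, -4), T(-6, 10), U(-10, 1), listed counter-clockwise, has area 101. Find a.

-5

Write out the shoelace sum; only the two edges meeting at R involve a:
2·Area = [((-6)·(-3) − a·(-9)) + (a·(-4) − 3·(-3))] + 200
       = 5·a + 227 = 202
⇒ a = -5.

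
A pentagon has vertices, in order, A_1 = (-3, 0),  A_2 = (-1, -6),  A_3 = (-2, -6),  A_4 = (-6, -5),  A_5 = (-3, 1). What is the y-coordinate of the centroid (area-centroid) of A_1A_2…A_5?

Apply Gauss's area formula. First the cross-terms c_i = x_i·y_{i+1} − x_{i+1}·y_i:
  18, -6, -26, -21, 3  ⇒  2A = -32, A = -16.
Then Σ (y_i + y_{i+1})·c_i = 337, so ȳ = 337 / (6·(-16)) = -337/96.

-337/96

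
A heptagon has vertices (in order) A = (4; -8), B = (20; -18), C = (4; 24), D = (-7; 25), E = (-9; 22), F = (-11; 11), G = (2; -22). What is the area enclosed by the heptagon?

707

Apply Gauss's area formula: 2A = Σ (x_i·y_{i+1} − x_{i+1}·y_i), indices taken mod 7.
Σ = (88) + (552) + (268) + (71) + (143) + (220) + (72) = 1414
Area = |Σ|/2 = 707.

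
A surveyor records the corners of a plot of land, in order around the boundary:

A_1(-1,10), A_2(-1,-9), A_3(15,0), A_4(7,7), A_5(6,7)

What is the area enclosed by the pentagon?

Σ = (19) + (135) + (105) + (7) + (67) = 333
Area = |Σ|/2 = 166.5.

166.5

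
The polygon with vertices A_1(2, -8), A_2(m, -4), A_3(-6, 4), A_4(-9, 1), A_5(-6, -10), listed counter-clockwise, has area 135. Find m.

The doubled signed area Σ (x_i y_{i+1} − x_{i+1} y_i) is linear in m.
With m=0 it equals 162; the coefficient of m is 12 (from the two edges through A_2).
So 12·m + 162 = 2·135 = 270 ⇒ m = 9.

9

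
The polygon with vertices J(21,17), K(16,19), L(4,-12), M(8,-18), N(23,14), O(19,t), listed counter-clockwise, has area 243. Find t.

The doubled signed area Σ (x_i y_{i+1} − x_{i+1} y_i) is linear in t.
With t=0 it equals 466; the coefficient of t is 2 (from the two edges through O).
So 2·t + 466 = 2·243 = 486 ⇒ t = 10.

10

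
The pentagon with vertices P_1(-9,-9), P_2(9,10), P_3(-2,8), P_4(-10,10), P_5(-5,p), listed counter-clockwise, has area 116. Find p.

6

Write out the shoelace sum; only the two edges meeting at P_5 involve p:
2·Area = [((-10)·p − (-5)·10) + ((-5)·(-9) − (-9)·p)] + 143
       = -1·p + 238 = 232
⇒ p = 6.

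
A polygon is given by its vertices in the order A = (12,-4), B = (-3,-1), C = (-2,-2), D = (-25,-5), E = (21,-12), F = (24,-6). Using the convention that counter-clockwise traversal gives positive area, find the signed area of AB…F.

241.5

Apply the shoelace formula: 2A = Σ (x_i·y_{i+1} − x_{i+1}·y_i), indices taken mod 6.
Σ = (-24) + (4) + (-40) + (405) + (162) + (-24) = 483
Signed area = Σ/2 = 241.5 (positive ⇒ counter-clockwise traversal).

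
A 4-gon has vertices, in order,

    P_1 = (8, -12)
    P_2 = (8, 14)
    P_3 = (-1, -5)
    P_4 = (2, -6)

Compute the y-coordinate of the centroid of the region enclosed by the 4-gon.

Apply the shoelace formula. First the cross-terms c_i = x_i·y_{i+1} − x_{i+1}·y_i:
  208, -26, 16, 24  ⇒  2A = 222, A = 111.
Then Σ (y_i + y_{i+1})·c_i = -426, so ȳ = -426 / (6·111) = -71/111.

-71/111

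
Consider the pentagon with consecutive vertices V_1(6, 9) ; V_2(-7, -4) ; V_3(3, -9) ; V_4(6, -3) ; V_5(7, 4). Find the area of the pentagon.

121.5

Σ = (39) + (75) + (45) + (45) + (39) = 243
Area = |Σ|/2 = 121.5.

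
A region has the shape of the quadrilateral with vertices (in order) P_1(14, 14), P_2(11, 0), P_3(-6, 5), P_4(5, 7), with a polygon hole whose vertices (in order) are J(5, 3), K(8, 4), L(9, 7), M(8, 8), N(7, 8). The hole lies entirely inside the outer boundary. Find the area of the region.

86.5

Outer boundary:
Σ = (-154) + (55) + (-67) + (-28) = -194
Area = |Σ|/2 = 97.
Hole:
Cross-terms: -4, 20, 16, 8, -19  ⇒  Σ = 21
Area = |Σ|/2 = 10.5.
Net area = 97 − 10.5 = 86.5.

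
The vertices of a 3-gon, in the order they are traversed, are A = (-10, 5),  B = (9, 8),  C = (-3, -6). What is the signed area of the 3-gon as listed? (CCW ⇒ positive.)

-115

Apply the shoelace formula: 2A = Σ (x_i·y_{i+1} − x_{i+1}·y_i), indices taken mod 3.
Cross-terms: -125, -30, -75  ⇒  Σ = -230
Signed area = Σ/2 = -115 (negative ⇒ clockwise traversal).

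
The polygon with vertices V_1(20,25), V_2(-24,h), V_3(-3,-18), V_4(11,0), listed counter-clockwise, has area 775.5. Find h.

Write out the shoelace sum; only the two edges meeting at V_2 involve h:
2·Area = [(20·h − (-24)·25) + ((-24)·(-18) − (-3)·h)] + 473
       = 23·h + 1505 = 1551
⇒ h = 2.

2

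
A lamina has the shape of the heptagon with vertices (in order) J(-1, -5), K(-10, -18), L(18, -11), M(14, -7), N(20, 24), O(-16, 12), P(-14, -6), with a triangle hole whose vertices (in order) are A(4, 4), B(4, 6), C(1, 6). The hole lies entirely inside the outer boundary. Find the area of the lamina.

Outer boundary:
Apply the shoelace (surveyor's) formula: 2A = Σ (x_i·y_{i+1} − x_{i+1}·y_i), indices taken mod 7.
Cross-terms: -32, 434, 28, 476, 624, 264, 64  ⇒  Σ = 1858
Area = |Σ|/2 = 929.
Hole:
Apply Gauss's area formula: 2A = Σ (x_i·y_{i+1} − x_{i+1}·y_i), indices taken mod 3.
A→B: (4)(6) − (4)(4) = 8
B→C: (4)(6) − (1)(6) = 18
C→A: (1)(4) − (4)(6) = -20
Σ = 6
Area = |Σ|/2 = 3.
Net area = 929 − 3 = 926.

926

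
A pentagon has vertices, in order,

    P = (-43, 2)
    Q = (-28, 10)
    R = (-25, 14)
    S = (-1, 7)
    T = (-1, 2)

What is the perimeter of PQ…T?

|PQ| = √((15)² + (8)²) = √289 = 17
|QR| = √((3)² + (4)²) = √25 = 5
|RS| = √((24)² + (-7)²) = √625 = 25
|ST| = √((0)² + (-5)²) = √25 = 5
|TP| = √((-42)² + (0)²) = √1764 = 42
Perimeter = 17 + 5 + 25 + 5 + 42 = 94.

94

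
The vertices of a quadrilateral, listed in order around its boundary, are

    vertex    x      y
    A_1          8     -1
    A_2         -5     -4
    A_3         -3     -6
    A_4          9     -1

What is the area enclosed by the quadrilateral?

Cross-terms: -37, 18, 57, -1  ⇒  Σ = 37
Area = |Σ|/2 = 18.5.

18.5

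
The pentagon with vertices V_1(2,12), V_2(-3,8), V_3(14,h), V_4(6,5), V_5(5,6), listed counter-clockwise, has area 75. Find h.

Write out the shoelace sum; only the two edges meeting at V_3 involve h:
2·Area = [((-3)·h − 14·8) + (14·5 − 6·h)] + 111
       = -9·h + 69 = 150
⇒ h = -9.

-9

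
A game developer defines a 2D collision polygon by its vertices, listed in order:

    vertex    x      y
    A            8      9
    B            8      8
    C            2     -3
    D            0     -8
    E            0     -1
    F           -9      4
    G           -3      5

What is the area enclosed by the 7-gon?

Apply Gauss's area formula: 2A = Σ (x_i·y_{i+1} − x_{i+1}·y_i), indices taken mod 7.
A→B: (8)(8) − (8)(9) = -8
B→C: (8)(-3) − (2)(8) = -40
C→D: (2)(-8) − (0)(-3) = -16
D→E: (0)(-1) − (0)(-8) = 0
E→F: (0)(4) − (-9)(-1) = -9
F→G: (-9)(5) − (-3)(4) = -33
G→A: (-3)(9) − (8)(5) = -67
Σ = -173
Area = |Σ|/2 = 86.5.

86.5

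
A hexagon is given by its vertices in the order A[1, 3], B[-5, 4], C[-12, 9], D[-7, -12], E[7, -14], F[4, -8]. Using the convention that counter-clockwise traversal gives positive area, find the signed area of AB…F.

215.5

Σ = (19) + (3) + (207) + (182) + (0) + (20) = 431
Signed area = Σ/2 = 215.5 (positive ⇒ counter-clockwise traversal).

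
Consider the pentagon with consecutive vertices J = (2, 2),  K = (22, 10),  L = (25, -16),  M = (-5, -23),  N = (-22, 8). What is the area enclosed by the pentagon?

J→K: (2)(10) − (22)(2) = -24
K→L: (22)(-16) − (25)(10) = -602
L→M: (25)(-23) − (-5)(-16) = -655
M→N: (-5)(8) − (-22)(-23) = -546
N→J: (-22)(2) − (2)(8) = -60
Σ = -1887
Area = |Σ|/2 = 943.5.

943.5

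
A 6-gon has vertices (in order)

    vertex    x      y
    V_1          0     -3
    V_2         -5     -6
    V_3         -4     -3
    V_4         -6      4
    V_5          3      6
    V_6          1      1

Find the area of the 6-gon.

56

Σ = (-15) + (-9) + (-34) + (-48) + (-3) + (-3) = -112
Area = |Σ|/2 = 56.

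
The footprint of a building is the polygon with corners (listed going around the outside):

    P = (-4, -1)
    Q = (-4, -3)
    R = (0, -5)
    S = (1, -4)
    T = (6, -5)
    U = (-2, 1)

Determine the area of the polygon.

27

Σ = (8) + (20) + (5) + (19) + (-4) + (6) = 54
Area = |Σ|/2 = 27.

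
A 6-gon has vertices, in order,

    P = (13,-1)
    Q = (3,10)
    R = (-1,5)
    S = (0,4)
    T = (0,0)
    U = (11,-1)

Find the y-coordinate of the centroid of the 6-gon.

383/117

Apply the surveyor's formula. First the cross-terms c_i = x_i·y_{i+1} − x_{i+1}·y_i:
  133, 25, -4, 0, 0, 2  ⇒  2A = 156, A = 78.
Then Σ (y_i + y_{i+1})·c_i = 1532, so ȳ = 1532 / (6·78) = 383/117.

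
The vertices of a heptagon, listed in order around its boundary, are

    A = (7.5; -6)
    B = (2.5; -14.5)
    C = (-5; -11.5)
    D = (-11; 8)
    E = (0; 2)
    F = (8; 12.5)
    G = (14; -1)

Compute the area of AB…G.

329.5

A→B: (7.5)(-14.5) − (2.5)(-6) = -93.75
B→C: (2.5)(-11.5) − (-5)(-14.5) = -101.25
C→D: (-5)(8) − (-11)(-11.5) = -166.5
D→E: (-11)(2) − (0)(8) = -22
E→F: (0)(12.5) − (8)(2) = -16
F→G: (8)(-1) − (14)(12.5) = -183
G→A: (14)(-6) − (7.5)(-1) = -76.5
Σ = -659
Area = |Σ|/2 = 329.5.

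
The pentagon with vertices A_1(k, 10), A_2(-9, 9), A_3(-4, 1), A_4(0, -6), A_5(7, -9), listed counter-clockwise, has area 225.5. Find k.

11

Write out the shoelace sum; only the two edges meeting at A_1 involve k:
2·Area = [(7·10 − k·(-9)) + (k·9 − (-9)·10)] + 93
       = 18·k + 253 = 451
⇒ k = 11.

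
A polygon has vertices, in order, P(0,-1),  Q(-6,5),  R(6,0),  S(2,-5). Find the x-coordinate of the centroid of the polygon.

52/51

Apply the shoelace formula. First the cross-terms c_i = x_i·y_{i+1} − x_{i+1}·y_i:
  -6, -30, -30, -2  ⇒  2A = -68, A = -34.
Then Σ (x_i + x_{i+1})·c_i = -208, so x̄ = -208 / (6·(-34)) = 52/51.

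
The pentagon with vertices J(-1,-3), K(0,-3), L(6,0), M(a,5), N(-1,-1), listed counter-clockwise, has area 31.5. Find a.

Write out the shoelace sum; only the two edges meeting at M involve a:
2·Area = [(6·5 − a·0) + (a·(-1) − (-1)·5)] + 23
       = -1·a + 58 = 63
⇒ a = -5.

-5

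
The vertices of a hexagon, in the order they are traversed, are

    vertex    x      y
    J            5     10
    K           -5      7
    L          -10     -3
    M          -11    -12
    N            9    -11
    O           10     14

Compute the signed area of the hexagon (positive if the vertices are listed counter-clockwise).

Apply the surveyor's formula: 2A = Σ (x_i·y_{i+1} − x_{i+1}·y_i), indices taken mod 6.
Σ = (85) + (85) + (87) + (229) + (236) + (30) = 752
Signed area = Σ/2 = 376 (positive ⇒ counter-clockwise traversal).

376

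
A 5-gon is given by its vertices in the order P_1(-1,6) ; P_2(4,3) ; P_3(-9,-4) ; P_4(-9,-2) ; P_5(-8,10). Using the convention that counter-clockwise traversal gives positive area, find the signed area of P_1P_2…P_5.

-89

P_1→P_2: (-1)(3) − (4)(6) = -27
P_2→P_3: (4)(-4) − (-9)(3) = 11
P_3→P_4: (-9)(-2) − (-9)(-4) = -18
P_4→P_5: (-9)(10) − (-8)(-2) = -106
P_5→P_1: (-8)(6) − (-1)(10) = -38
Σ = -178
Signed area = Σ/2 = -89 (negative ⇒ clockwise traversal).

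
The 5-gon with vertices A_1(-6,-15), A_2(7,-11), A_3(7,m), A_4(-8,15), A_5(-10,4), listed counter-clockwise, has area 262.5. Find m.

Write out the shoelace sum; only the two edges meeting at A_3 involve m:
2·Area = [(7·m − 7·(-11)) + (7·15 − (-8)·m)] + 463
       = 15·m + 645 = 525
⇒ m = -8.

-8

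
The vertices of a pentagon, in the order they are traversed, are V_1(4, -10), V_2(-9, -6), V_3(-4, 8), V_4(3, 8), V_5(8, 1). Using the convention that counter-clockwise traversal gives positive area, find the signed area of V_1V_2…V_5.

-205.5

Cross-terms: -114, -96, -56, -61, -84  ⇒  Σ = -411
Signed area = Σ/2 = -205.5 (negative ⇒ clockwise traversal).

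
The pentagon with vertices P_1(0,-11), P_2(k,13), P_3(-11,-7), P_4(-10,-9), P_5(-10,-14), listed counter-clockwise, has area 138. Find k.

The doubled signed area Σ (x_i y_{i+1} − x_{i+1} y_i) is linear in k.
With k=0 it equals 332; the coefficient of k is 4 (from the two edges through P_2).
So 4·k + 332 = 2·138 = 276 ⇒ k = -14.

-14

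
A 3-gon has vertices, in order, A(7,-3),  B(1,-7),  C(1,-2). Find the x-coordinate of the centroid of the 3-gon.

3

Apply Gauss's area formula. First the cross-terms c_i = x_i·y_{i+1} − x_{i+1}·y_i:
  -46, 5, 11  ⇒  2A = -30, A = -15.
Then Σ (x_i + x_{i+1})·c_i = -270, so x̄ = -270 / (6·(-15)) = 3.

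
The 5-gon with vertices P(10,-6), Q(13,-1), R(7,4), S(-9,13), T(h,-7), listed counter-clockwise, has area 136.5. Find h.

6

The doubled signed area Σ (x_i y_{i+1} − x_{i+1} y_i) is linear in h.
With h=0 it equals 387; the coefficient of h is -19 (from the two edges through T).
So -19·h + 387 = 2·136.5 = 273 ⇒ h = 6.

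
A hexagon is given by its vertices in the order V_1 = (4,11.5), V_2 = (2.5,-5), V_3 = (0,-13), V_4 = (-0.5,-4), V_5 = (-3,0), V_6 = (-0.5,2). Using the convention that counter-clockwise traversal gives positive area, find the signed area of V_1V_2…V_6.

Apply the surveyor's formula: 2A = Σ (x_i·y_{i+1} − x_{i+1}·y_i), indices taken mod 6.
Σ = (-48.75) + (-32.5) + (-6.5) + (-12) + (-6) + (-13.75) = -119.5
Signed area = Σ/2 = -59.75 (negative ⇒ clockwise traversal).

-59.75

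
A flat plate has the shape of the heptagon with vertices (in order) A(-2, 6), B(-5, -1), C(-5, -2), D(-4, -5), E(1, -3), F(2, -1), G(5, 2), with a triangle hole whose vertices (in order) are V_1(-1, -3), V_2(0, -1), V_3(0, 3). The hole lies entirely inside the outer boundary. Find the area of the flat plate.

Outer boundary:
Apply the shoelace (surveyor's) formula: 2A = Σ (x_i·y_{i+1} − x_{i+1}·y_i), indices taken mod 7.
A→B: (-2)(-1) − (-5)(6) = 32
B→C: (-5)(-2) − (-5)(-1) = 5
C→D: (-5)(-5) − (-4)(-2) = 17
D→E: (-4)(-3) − (1)(-5) = 17
E→F: (1)(-1) − (2)(-3) = 5
F→G: (2)(2) − (5)(-1) = 9
G→A: (5)(6) − (-2)(2) = 34
Σ = 119
Area = |Σ|/2 = 59.5.
Hole:
Apply the shoelace (surveyor's) formula: 2A = Σ (x_i·y_{i+1} − x_{i+1}·y_i), indices taken mod 3.
Cross-terms: 1, 0, 3  ⇒  Σ = 4
Area = |Σ|/2 = 2.
Net area = 59.5 − 2 = 57.5.

57.5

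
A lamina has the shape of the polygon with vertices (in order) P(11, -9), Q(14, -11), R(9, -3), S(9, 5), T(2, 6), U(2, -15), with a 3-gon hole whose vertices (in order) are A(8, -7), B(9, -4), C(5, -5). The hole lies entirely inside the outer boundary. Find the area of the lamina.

136

Outer boundary:
Apply Gauss's area formula: 2A = Σ (x_i·y_{i+1} − x_{i+1}·y_i), indices taken mod 6.
P→Q: (11)(-11) − (14)(-9) = 5
Q→R: (14)(-3) − (9)(-11) = 57
R→S: (9)(5) − (9)(-3) = 72
S→T: (9)(6) − (2)(5) = 44
T→U: (2)(-15) − (2)(6) = -42
U→P: (2)(-9) − (11)(-15) = 147
Σ = 283
Area = |Σ|/2 = 141.5.
Hole:
Apply the surveyor's formula: 2A = Σ (x_i·y_{i+1} − x_{i+1}·y_i), indices taken mod 3.
A→B: (8)(-4) − (9)(-7) = 31
B→C: (9)(-5) − (5)(-4) = -25
C→A: (5)(-7) − (8)(-5) = 5
Σ = 11
Area = |Σ|/2 = 5.5.
Net area = 141.5 − 5.5 = 136.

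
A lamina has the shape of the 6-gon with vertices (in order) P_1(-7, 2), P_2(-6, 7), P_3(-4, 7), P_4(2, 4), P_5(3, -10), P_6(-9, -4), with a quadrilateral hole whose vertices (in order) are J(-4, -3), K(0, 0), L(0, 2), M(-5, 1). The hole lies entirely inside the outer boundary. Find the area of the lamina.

Outer boundary:
Apply the shoelace formula: 2A = Σ (x_i·y_{i+1} − x_{i+1}·y_i), indices taken mod 6.
Σ = (-37) + (-14) + (-30) + (-32) + (-102) + (-46) = -261
Area = |Σ|/2 = 130.5.
Hole:
Apply Gauss's area formula: 2A = Σ (x_i·y_{i+1} − x_{i+1}·y_i), indices taken mod 4.
J→K: (-4)(0) − (0)(-3) = 0
K→L: (0)(2) − (0)(0) = 0
L→M: (0)(1) − (-5)(2) = 10
M→J: (-5)(-3) − (-4)(1) = 19
Σ = 29
Area = |Σ|/2 = 14.5.
Net area = 130.5 − 14.5 = 116.

116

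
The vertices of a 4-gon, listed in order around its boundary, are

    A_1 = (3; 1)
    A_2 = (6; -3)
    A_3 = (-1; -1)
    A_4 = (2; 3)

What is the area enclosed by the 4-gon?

16

Apply the surveyor's formula: 2A = Σ (x_i·y_{i+1} − x_{i+1}·y_i), indices taken mod 4.
Σ = (-15) + (-9) + (-1) + (-7) = -32
Area = |Σ|/2 = 16.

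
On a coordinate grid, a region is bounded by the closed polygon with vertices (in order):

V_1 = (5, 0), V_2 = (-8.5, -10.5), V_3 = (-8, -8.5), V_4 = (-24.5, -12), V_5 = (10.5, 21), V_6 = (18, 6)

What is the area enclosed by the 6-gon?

Cross-terms: -52.5, -11.75, -112.25, -388.5, -315, -30  ⇒  Σ = -910
Area = |Σ|/2 = 455.

455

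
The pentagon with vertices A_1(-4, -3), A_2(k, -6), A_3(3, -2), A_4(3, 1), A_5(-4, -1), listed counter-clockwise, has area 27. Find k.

-6

Write out the shoelace sum; only the two edges meeting at A_2 involve k:
2·Area = [((-4)·(-6) − k·(-3)) + (k·(-2) − 3·(-6))] + 18
       = 1·k + 60 = 54
⇒ k = -6.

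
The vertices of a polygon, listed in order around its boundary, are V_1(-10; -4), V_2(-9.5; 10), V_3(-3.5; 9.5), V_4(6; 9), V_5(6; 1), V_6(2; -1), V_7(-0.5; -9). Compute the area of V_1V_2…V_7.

222.125

Apply the surveyor's formula: 2A = Σ (x_i·y_{i+1} − x_{i+1}·y_i), indices taken mod 7.
V_1→V_2: (-10)(10) − (-9.5)(-4) = -138
V_2→V_3: (-9.5)(9.5) − (-3.5)(10) = -55.25
V_3→V_4: (-3.5)(9) − (6)(9.5) = -88.5
V_4→V_5: (6)(1) − (6)(9) = -48
V_5→V_6: (6)(-1) − (2)(1) = -8
V_6→V_7: (2)(-9) − (-0.5)(-1) = -18.5
V_7→V_1: (-0.5)(-4) − (-10)(-9) = -88
Σ = -444.25
Area = |Σ|/2 = 222.125.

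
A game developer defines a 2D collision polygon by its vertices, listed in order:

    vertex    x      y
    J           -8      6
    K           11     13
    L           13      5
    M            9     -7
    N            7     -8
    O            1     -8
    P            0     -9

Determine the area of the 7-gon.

286

Apply Gauss's area formula: 2A = Σ (x_i·y_{i+1} − x_{i+1}·y_i), indices taken mod 7.
Σ = (-170) + (-114) + (-136) + (-23) + (-48) + (-9) + (-72) = -572
Area = |Σ|/2 = 286.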